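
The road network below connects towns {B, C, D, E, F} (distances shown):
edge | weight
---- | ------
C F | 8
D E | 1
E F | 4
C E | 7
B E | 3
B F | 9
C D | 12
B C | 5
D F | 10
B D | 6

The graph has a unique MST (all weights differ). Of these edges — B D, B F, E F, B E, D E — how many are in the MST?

Sort edges by weight, then run Kruskal:
D E (1): add. Components now {B} {C} {D,E} {F}
B E (3): add. Components now {B,D,E} {C} {F}
E F (4): add. Components now {B,D,E,F} {C}
B C (5): add. Components now {B,C,D,E,F}
MST edge set: {D E, B E, E F, B C}.
Of the listed edges, {E F, B E, D E} are in the MST → 3.

3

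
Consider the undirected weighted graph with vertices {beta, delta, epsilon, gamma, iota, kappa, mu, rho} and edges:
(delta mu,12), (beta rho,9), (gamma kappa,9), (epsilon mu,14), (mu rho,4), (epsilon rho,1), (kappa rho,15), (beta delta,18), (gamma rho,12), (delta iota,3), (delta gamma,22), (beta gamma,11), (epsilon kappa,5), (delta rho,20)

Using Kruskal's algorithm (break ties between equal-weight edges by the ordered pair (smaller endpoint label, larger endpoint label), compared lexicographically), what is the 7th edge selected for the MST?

Sort edges by weight, then run Kruskal:
epsilon rho (1): add — endpoints in different components.
delta iota (3): add — endpoints in different components.
mu rho (4): add — endpoints in different components.
epsilon kappa (5): add — endpoints in different components.
beta rho (9): add — endpoints in different components.
gamma kappa (9): add — endpoints in different components.
beta gamma (11): skip — gamma and beta already connected.
delta mu (12): add — endpoints in different components.
The 7th edge added is delta mu.

delta-mu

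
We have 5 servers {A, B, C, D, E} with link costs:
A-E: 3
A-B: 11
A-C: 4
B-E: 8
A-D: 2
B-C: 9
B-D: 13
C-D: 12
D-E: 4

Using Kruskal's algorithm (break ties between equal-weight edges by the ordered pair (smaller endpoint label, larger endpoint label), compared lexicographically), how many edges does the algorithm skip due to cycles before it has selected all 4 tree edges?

Kruskal: consider edges lightest-first.
A-D (2): add — endpoints in different components.
A-E (3): add — endpoints in different components.
A-C (4): add — endpoints in different components.
D-E (4): skip — D and E already connected.
B-E (8): add — endpoints in different components.
Edges rejected before the tree was complete: 1.

1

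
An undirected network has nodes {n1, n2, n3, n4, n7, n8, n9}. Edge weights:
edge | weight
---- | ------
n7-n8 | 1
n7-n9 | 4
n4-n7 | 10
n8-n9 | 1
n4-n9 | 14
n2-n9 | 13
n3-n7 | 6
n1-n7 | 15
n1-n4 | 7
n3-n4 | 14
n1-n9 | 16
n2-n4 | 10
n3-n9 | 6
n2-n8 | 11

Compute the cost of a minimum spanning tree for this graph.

Grow the tree from n4 using Prim:
Step 1: cheapest edge leaving the tree is n1-n4 (7); add n1.
Step 2: cheapest edge leaving the tree is n2-n4 (10); add n2.
Step 3: cheapest edge leaving the tree is n4-n7 (10); add n7.
Step 4: cheapest edge leaving the tree is n7-n8 (1); add n8.
Step 5: cheapest edge leaving the tree is n8-n9 (1); add n9.
Step 6: cheapest edge leaving the tree is n3-n7 (6); add n3.
MST edges: n1-n4, n2-n4, n4-n7, n7-n8, n8-n9, n3-n7; total weight 7+10+10+1+1+6 = 35.

35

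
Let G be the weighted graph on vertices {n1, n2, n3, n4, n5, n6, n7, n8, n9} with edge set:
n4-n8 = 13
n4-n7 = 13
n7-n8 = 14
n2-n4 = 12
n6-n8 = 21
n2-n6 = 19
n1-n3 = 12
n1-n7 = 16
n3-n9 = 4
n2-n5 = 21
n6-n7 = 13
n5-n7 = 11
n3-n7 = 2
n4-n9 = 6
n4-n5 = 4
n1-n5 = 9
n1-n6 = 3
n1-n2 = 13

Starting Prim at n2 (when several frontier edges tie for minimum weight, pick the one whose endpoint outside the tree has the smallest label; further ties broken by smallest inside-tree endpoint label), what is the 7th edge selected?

Prim's algorithm from n2:
Step 1: cheapest edge leaving the tree is n2-n4 (12); add n4.
Step 2: cheapest edge leaving the tree is n4-n5 (4); add n5.
Step 3: cheapest edge leaving the tree is n4-n9 (6); add n9.
Step 4: cheapest edge leaving the tree is n3-n9 (4); add n3.
Step 5: cheapest edge leaving the tree is n3-n7 (2); add n7.
Step 6: cheapest edge leaving the tree is n1-n5 (9); add n1.
Step 7: cheapest edge leaving the tree is n1-n6 (3); add n6.
Step 8: cheapest edge leaving the tree is n4-n8 (13); add n8.
The 7th edge added is n1-n6.

n1-n6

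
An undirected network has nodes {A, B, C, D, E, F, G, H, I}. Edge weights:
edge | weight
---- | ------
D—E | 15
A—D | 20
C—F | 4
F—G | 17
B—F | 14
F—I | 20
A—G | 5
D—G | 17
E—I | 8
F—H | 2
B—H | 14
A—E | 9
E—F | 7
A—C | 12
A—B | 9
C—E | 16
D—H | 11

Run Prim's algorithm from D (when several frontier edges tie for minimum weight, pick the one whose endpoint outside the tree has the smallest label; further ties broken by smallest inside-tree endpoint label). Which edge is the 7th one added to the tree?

Prim's algorithm from D:
Step 1: cheapest edge leaving the tree is D—H (11); add H.
Step 2: cheapest edge leaving the tree is F—H (2); add F.
Step 3: cheapest edge leaving the tree is C—F (4); add C.
Step 4: cheapest edge leaving the tree is E—F (7); add E.
Step 5: cheapest edge leaving the tree is E—I (8); add I.
Step 6: cheapest edge leaving the tree is A—E (9); add A.
Step 7: cheapest edge leaving the tree is A—G (5); add G.
Step 8: cheapest edge leaving the tree is A—B (9); add B.
The 7th edge added is A—G.

A-G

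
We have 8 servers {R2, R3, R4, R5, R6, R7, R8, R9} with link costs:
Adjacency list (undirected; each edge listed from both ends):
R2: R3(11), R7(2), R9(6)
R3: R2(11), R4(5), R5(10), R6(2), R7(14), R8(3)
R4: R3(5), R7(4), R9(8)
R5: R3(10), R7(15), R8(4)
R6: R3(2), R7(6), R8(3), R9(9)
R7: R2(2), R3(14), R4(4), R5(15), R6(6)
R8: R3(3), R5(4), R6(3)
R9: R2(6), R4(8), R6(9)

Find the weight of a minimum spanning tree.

Kruskal: consider edges lightest-first.
R2–R7 (2): add — endpoints in different components.
R3–R6 (2): add — endpoints in different components.
R3–R8 (3): add — endpoints in different components.
R6–R8 (3): skip — R8 and R6 already connected.
R4–R7 (4): add — endpoints in different components.
R5–R8 (4): add — endpoints in different components.
R3–R4 (5): add — endpoints in different components.
R2–R9 (6): add — endpoints in different components.
MST edges: R2–R7, R3–R6, R3–R8, R4–R7, R5–R8, R3–R4, R2–R9; total weight 2+2+3+4+4+5+6 = 26.

26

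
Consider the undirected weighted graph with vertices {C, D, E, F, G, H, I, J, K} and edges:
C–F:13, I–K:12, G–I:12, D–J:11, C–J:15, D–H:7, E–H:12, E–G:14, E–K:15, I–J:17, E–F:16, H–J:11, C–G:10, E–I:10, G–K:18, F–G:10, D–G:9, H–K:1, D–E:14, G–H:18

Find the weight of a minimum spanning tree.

Kruskal: consider edges lightest-first.
H–K (1): add — endpoints in different components.
D–H (7): add — endpoints in different components.
D–G (9): add — endpoints in different components.
C–G (10): add — endpoints in different components.
E–I (10): add — endpoints in different components.
F–G (10): add — endpoints in different components.
D–J (11): add — endpoints in different components.
H–J (11): skip — H and J already connected.
E–H (12): add — endpoints in different components.
MST edges: H–K, D–H, D–G, C–G, E–I, F–G, D–J, E–H; total weight 1+7+9+10+10+10+11+12 = 70.

70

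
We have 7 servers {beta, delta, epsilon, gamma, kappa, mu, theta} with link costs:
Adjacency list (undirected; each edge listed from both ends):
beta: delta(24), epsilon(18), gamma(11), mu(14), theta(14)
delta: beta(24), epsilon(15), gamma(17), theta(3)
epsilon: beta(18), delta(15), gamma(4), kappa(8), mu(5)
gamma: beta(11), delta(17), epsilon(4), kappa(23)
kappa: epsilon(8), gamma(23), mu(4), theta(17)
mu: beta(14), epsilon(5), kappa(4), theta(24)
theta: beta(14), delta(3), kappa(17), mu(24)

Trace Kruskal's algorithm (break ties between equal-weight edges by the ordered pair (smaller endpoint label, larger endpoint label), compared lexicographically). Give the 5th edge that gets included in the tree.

Sort edges by weight, then run Kruskal:
delta theta (3): add. Components now {delta,theta} {beta} {kappa} {gamma} {mu} {epsilon}
epsilon gamma (4): add. Components now {delta,theta} {beta} {kappa} {epsilon,gamma} {mu}
kappa mu (4): add. Components now {delta,theta} {beta} {kappa,mu} {epsilon,gamma}
epsilon mu (5): add. Components now {delta,theta} {beta} {epsilon,gamma,kappa,mu}
epsilon kappa (8): skip — kappa and epsilon already connected.
beta gamma (11): add. Components now {delta,theta} {beta,epsilon,gamma,kappa,mu}
beta mu (14): skip — beta and mu already connected.
beta theta (14): add. Components now {beta,delta,epsilon,gamma,kappa,mu,theta}
The 5th edge added is beta gamma.

beta-gamma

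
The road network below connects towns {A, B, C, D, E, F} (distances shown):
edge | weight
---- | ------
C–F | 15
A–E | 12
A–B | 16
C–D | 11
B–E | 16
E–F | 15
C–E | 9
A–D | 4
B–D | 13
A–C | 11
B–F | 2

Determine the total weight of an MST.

Kruskal: consider edges lightest-first.
B–F (2): add — endpoints in different components.
A–D (4): add — endpoints in different components.
C–E (9): add — endpoints in different components.
A–C (11): add — endpoints in different components.
C–D (11): skip — C and D already connected.
A–E (12): skip — A and E already connected.
B–D (13): add — endpoints in different components.
MST edges: B–F, A–D, C–E, A–C, B–D; total weight 2+4+9+11+13 = 39.

39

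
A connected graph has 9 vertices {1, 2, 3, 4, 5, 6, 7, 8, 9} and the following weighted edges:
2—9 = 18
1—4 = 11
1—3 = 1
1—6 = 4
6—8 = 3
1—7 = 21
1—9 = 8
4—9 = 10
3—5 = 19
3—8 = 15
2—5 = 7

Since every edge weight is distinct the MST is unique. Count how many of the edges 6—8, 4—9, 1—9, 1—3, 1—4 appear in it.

Kruskal's algorithm — process edges by increasing weight (ties by edge label):
1—3 (1): add — endpoints in different components.
6—8 (3): add — endpoints in different components.
1—6 (4): add — endpoints in different components.
2—5 (7): add — endpoints in different components.
1—9 (8): add — endpoints in different components.
4—9 (10): add — endpoints in different components.
1—4 (11): skip — 1 and 4 already connected.
3—8 (15): skip — 3 and 8 already connected.
2—9 (18): add — endpoints in different components.
3—5 (19): skip — 3 and 5 already connected.
1—7 (21): add — endpoints in different components.
MST edge set: {1—3, 6—8, 1—6, 2—5, 1—9, 4—9, 2—9, 1—7}.
Of the listed edges, {6—8, 4—9, 1—9, 1—3} are in the MST → 4.

4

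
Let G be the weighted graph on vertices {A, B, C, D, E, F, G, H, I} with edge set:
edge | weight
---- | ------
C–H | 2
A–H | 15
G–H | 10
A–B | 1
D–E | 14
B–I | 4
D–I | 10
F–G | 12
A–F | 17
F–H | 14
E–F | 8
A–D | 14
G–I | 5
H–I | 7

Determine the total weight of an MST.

Grow the tree from G using Prim:
Step 1: cheapest edge leaving the tree is G–I (5); add I.
Step 2: cheapest edge leaving the tree is B–I (4); add B.
Step 3: cheapest edge leaving the tree is A–B (1); add A.
Step 4: cheapest edge leaving the tree is H–I (7); add H.
Step 5: cheapest edge leaving the tree is C–H (2); add C.
Step 6: cheapest edge leaving the tree is D–I (10); add D.
Step 7: cheapest edge leaving the tree is F–G (12); add F.
Step 8: cheapest edge leaving the tree is E–F (8); add E.
MST edges: G–I, B–I, A–B, H–I, C–H, D–I, F–G, E–F; total weight 5+4+1+7+2+10+12+8 = 49.

49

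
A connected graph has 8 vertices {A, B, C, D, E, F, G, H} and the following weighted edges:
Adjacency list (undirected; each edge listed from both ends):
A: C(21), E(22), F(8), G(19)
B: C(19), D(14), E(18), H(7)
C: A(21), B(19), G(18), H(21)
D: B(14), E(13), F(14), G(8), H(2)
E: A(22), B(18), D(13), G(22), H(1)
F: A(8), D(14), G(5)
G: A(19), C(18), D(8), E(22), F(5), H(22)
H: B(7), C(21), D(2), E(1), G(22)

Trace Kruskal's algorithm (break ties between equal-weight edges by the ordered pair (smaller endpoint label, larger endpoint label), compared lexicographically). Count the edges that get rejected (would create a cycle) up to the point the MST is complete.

4

Sort edges by weight, then run Kruskal:
E H (1): add — endpoints in different components.
D H (2): add — endpoints in different components.
F G (5): add — endpoints in different components.
B H (7): add — endpoints in different components.
A F (8): add — endpoints in different components.
D G (8): add — endpoints in different components.
D E (13): skip — D and E already connected.
B D (14): skip — B and D already connected.
D F (14): skip — D and F already connected.
B E (18): skip — B and E already connected.
C G (18): add — endpoints in different components.
Edges rejected before the tree was complete: 4.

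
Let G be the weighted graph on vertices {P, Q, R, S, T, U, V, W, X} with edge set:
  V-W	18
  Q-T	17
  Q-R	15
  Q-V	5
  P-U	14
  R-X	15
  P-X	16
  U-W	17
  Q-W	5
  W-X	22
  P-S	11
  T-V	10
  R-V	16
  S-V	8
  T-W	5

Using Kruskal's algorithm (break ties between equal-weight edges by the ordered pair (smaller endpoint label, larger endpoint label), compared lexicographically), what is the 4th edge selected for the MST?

Kruskal: consider edges lightest-first.
Q-V (5): add — endpoints in different components.
Q-W (5): add — endpoints in different components.
T-W (5): add — endpoints in different components.
S-V (8): add — endpoints in different components.
T-V (10): skip — V and T already connected.
P-S (11): add — endpoints in different components.
P-U (14): add — endpoints in different components.
Q-R (15): add — endpoints in different components.
R-X (15): add — endpoints in different components.
The 4th edge added is S-V.

S-V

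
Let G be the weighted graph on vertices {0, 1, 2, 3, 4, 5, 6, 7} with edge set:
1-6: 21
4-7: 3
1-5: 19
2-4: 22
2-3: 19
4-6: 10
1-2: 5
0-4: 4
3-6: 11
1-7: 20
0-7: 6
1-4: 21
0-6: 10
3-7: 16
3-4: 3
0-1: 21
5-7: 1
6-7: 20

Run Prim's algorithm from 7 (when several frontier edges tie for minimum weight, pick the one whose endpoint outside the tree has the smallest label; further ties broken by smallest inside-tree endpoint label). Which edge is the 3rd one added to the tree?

3-4

Prim, starting at 7.
Step 1: cheapest edge leaving the tree is 5-7 (1); add 5.
Step 2: cheapest edge leaving the tree is 4-7 (3); add 4.
Step 3: cheapest edge leaving the tree is 3-4 (3); add 3.
Step 4: cheapest edge leaving the tree is 0-4 (4); add 0.
Step 5: cheapest edge leaving the tree is 0-6 (10); add 6.
Step 6: cheapest edge leaving the tree is 1-5 (19); add 1.
Step 7: cheapest edge leaving the tree is 1-2 (5); add 2.
The 3rd edge added is 3-4.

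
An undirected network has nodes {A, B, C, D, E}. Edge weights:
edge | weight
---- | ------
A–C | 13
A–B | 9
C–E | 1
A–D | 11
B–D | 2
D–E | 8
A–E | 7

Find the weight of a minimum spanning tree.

18

Prim's algorithm from D:
Step 1: frontier [B–D 2, D–E 8, A–D 11] → take B–D (2); add B.
Step 2: frontier [A–B 9, D–E 8, A–D 11] → take D–E (8); add E.
Step 3: frontier [A–B 9, A–D 11, C–E 1, A–E 7] → take C–E (1); add C.
Step 4: frontier [A–B 9, A–C 13, A–D 11, A–E 7] → take A–E (7); add A.
MST edges: B–D, D–E, C–E, A–E; total weight 2+8+1+7 = 18.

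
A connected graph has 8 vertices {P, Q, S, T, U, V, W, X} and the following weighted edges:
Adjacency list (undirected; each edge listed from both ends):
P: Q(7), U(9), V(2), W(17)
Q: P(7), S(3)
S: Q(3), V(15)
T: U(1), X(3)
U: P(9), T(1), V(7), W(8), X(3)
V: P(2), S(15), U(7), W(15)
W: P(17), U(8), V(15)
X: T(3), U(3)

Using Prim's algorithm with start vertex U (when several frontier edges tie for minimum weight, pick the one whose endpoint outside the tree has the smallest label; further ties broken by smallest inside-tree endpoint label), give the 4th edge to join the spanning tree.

Prim, starting at U.
Step 1: cheapest edge leaving the tree is T U (1); add T.
Step 2: cheapest edge leaving the tree is T X (3); add X.
Step 3: cheapest edge leaving the tree is U V (7); add V.
Step 4: cheapest edge leaving the tree is P V (2); add P.
Step 5: cheapest edge leaving the tree is P Q (7); add Q.
Step 6: cheapest edge leaving the tree is Q S (3); add S.
Step 7: cheapest edge leaving the tree is U W (8); add W.
The 4th edge added is P V.

P-V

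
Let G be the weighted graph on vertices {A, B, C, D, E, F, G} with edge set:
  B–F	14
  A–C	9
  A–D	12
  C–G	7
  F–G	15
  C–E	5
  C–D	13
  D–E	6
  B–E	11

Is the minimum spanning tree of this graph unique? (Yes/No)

Sort edges by weight, then run Kruskal:
C–E (5): add — endpoints in different components.
D–E (6): add — endpoints in different components.
C–G (7): add — endpoints in different components.
A–C (9): add — endpoints in different components.
B–E (11): add — endpoints in different components.
A–D (12): skip — A and D already connected.
C–D (13): skip — C and D already connected.
B–F (14): add — endpoints in different components.
Every non-tree edge has weight strictly greater than the heaviest edge on the tree path between its endpoints, so the MST is unique.

Yes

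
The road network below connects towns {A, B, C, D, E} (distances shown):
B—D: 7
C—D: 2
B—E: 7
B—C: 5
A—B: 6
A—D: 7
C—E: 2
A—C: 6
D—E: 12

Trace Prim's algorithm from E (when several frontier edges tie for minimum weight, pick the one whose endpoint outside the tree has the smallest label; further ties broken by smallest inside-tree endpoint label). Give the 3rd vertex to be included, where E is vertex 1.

D

Grow the tree from E using Prim:
Step 1: frontier [C—E 2, B—E 7, D—E 12] → take C—E (2); add C.
Step 2: frontier [C—D 2, B—C 5, A—C 6, B—E 7, D—E 12] → take C—D (2); add D.
Step 3: frontier [B—C 5, A—C 6, A—D 7, B—D 7, B—E 7] → take B—C (5); add B.
Step 4: frontier [A—B 6, A—C 6, A—D 7] → take A—B (6); add A.
Vertex order: E, C, D, B, A. The 3rd vertex is D.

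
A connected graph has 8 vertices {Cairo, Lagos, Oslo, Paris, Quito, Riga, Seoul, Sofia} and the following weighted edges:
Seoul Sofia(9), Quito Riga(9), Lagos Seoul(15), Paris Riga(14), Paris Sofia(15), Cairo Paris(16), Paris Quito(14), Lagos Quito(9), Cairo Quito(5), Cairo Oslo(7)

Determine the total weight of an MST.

68

Kruskal: consider edges lightest-first.
Cairo Quito (5): add — endpoints in different components.
Cairo Oslo (7): add — endpoints in different components.
Lagos Quito (9): add — endpoints in different components.
Quito Riga (9): add — endpoints in different components.
Seoul Sofia (9): add — endpoints in different components.
Paris Quito (14): add — endpoints in different components.
Paris Riga (14): skip — Riga and Paris already connected.
Lagos Seoul (15): add — endpoints in different components.
MST edges: Cairo Quito, Cairo Oslo, Lagos Quito, Quito Riga, Seoul Sofia, Paris Quito, Lagos Seoul; total weight 5+7+9+9+9+14+15 = 68.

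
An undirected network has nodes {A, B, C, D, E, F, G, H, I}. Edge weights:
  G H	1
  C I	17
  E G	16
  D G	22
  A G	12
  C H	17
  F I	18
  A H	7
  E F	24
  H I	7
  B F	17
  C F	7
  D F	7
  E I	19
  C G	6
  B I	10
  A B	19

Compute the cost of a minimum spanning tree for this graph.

Prim, starting at H.
Step 1: cheapest edge leaving the tree is G H (1); add G.
Step 2: cheapest edge leaving the tree is C G (6); add C.
Step 3: cheapest edge leaving the tree is A H (7); add A.
Step 4: cheapest edge leaving the tree is C F (7); add F.
Step 5: cheapest edge leaving the tree is D F (7); add D.
Step 6: cheapest edge leaving the tree is H I (7); add I.
Step 7: cheapest edge leaving the tree is B I (10); add B.
Step 8: cheapest edge leaving the tree is E G (16); add E.
MST edges: G H, C G, A H, C F, D F, H I, B I, E G; total weight 1+6+7+7+7+7+10+16 = 61.

61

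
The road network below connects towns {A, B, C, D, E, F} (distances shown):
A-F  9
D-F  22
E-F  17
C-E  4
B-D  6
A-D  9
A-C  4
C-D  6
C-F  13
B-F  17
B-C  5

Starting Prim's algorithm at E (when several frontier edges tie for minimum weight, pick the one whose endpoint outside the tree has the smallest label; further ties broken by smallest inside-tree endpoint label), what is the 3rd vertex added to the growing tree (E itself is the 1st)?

Grow the tree from E using Prim:
Step 1: frontier [C-E 4, E-F 17] → take C-E (4); add C.
Step 2: frontier [A-C 4, B-C 5, C-D 6, C-F 13, E-F 17] → take A-C (4); add A.
Step 3: frontier [A-D 9, A-F 9, B-C 5, C-D 6, C-F 13, E-F 17] → take B-C (5); add B.
Step 4: frontier [A-D 9, A-F 9, B-D 6, B-F 17, C-D 6, C-F 13, E-F 17] → take B-D (6); add D.
Step 5: frontier [A-F 9, B-F 17, C-F 13, D-F 22, E-F 17] → take A-F (9); add F.
Vertex order: E, C, A, B, D, F. The 3rd vertex is A.

A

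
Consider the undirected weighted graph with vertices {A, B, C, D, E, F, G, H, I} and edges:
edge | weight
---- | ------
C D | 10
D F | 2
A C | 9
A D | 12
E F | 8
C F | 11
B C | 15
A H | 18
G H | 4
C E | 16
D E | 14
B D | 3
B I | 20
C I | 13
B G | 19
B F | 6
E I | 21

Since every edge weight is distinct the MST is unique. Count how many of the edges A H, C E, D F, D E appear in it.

Sort edges by weight, then run Kruskal:
D F (2): add — endpoints in different components.
B D (3): add — endpoints in different components.
G H (4): add — endpoints in different components.
B F (6): skip — B and F already connected.
E F (8): add — endpoints in different components.
A C (9): add — endpoints in different components.
C D (10): add — endpoints in different components.
C F (11): skip — C and F already connected.
A D (12): skip — A and D already connected.
C I (13): add — endpoints in different components.
D E (14): skip — D and E already connected.
B C (15): skip — B and C already connected.
C E (16): skip — C and E already connected.
A H (18): add — endpoints in different components.
MST edge set: {D F, B D, G H, E F, A C, C D, C I, A H}.
Of the listed edges, {A H, D F} are in the MST → 2.

2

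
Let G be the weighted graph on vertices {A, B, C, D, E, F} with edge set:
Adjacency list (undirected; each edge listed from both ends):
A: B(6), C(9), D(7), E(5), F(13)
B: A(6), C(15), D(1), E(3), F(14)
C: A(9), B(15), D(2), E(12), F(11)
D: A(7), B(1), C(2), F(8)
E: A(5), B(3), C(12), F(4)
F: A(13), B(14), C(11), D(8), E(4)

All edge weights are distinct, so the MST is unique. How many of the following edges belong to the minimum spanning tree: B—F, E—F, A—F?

1

Kruskal: consider edges lightest-first.
B—D (1): add. Components now {A} {B,D} {C} {E} {F}
C—D (2): add. Components now {A} {B,C,D} {E} {F}
B—E (3): add. Components now {A} {B,C,D,E} {F}
E—F (4): add. Components now {A} {B,C,D,E,F}
A—E (5): add. Components now {A,B,C,D,E,F}
MST edge set: {B—D, C—D, B—E, E—F, A—E}.
Of the listed edges, {E—F} are in the MST → 1.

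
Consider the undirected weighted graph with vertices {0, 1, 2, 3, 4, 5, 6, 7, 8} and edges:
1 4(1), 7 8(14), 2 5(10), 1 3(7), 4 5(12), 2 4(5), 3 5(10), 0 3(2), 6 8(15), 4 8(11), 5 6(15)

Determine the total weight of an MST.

65

Prim's algorithm from 2:
Step 1: frontier [2 4 5, 2 5 10] → take 2 4 (5); add 4.
Step 2: frontier [2 5 10, 1 4 1, 4 8 11, 4 5 12] → take 1 4 (1); add 1.
Step 3: frontier [1 3 7, 2 5 10, 4 8 11, 4 5 12] → take 1 3 (7); add 3.
Step 4: frontier [2 5 10, 0 3 2, 3 5 10, 4 8 11, 4 5 12] → take 0 3 (2); add 0.
Step 5: frontier [2 5 10, 3 5 10, 4 8 11, 4 5 12] → take 2 5 (10); add 5.
Step 6: frontier [4 8 11, 5 6 15] → take 4 8 (11); add 8.
Step 7: frontier [5 6 15, 7 8 14, 6 8 15] → take 7 8 (14); add 7.
Step 8: frontier [5 6 15, 6 8 15] → take 5 6 (15); add 6.
MST edges: 2 4, 1 4, 1 3, 0 3, 2 5, 4 8, 7 8, 5 6; total weight 5+1+7+2+10+11+14+15 = 65.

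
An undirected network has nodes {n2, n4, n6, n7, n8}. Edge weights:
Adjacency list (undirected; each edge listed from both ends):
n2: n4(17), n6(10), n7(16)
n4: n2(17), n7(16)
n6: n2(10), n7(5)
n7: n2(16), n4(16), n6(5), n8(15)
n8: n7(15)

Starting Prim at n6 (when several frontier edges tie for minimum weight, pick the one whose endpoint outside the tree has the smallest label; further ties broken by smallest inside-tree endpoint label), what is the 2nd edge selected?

n2-n6

Prim, starting at n6.
Step 1: cheapest edge leaving the tree is n6–n7 (5); add n7.
Step 2: cheapest edge leaving the tree is n2–n6 (10); add n2.
Step 3: cheapest edge leaving the tree is n7–n8 (15); add n8.
Step 4: cheapest edge leaving the tree is n4–n7 (16); add n4.
The 2nd edge added is n2–n6.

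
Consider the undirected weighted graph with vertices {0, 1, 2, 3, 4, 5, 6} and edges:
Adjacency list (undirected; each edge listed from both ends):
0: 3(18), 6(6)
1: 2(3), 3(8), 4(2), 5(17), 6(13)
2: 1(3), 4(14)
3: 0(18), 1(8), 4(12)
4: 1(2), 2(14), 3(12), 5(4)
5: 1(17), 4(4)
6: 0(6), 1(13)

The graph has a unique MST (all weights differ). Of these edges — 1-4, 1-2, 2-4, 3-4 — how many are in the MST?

2

Kruskal's algorithm — process edges by increasing weight (ties by edge label):
1-4 (2): add. Components now {0} {1,4} {2} {3} {5} {6}
1-2 (3): add. Components now {0} {1,2,4} {3} {5} {6}
4-5 (4): add. Components now {0} {1,2,4,5} {3} {6}
0-6 (6): add. Components now {0,6} {1,2,4,5} {3}
1-3 (8): add. Components now {0,6} {1,2,3,4,5}
3-4 (12): skip — 3 and 4 already connected.
1-6 (13): add. Components now {0,1,2,3,4,5,6}
MST edge set: {1-4, 1-2, 4-5, 0-6, 1-3, 1-6}.
Of the listed edges, {1-4, 1-2} are in the MST → 2.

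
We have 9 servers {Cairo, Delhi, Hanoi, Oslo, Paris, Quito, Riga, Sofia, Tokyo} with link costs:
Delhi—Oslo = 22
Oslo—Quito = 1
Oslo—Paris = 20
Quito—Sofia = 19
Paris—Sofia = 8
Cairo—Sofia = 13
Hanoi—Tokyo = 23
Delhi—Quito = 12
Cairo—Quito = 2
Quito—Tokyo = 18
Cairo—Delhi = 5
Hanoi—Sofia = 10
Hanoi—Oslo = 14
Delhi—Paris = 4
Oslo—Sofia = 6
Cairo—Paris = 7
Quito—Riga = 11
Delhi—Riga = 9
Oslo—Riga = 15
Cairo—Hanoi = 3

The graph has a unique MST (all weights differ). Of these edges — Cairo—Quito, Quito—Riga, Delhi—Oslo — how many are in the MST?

Kruskal's algorithm — process edges by increasing weight (ties by edge label):
Oslo—Quito (1): add — endpoints in different components.
Cairo—Quito (2): add — endpoints in different components.
Cairo—Hanoi (3): add — endpoints in different components.
Delhi—Paris (4): add — endpoints in different components.
Cairo—Delhi (5): add — endpoints in different components.
Oslo—Sofia (6): add — endpoints in different components.
Cairo—Paris (7): skip — Cairo and Paris already connected.
Paris—Sofia (8): skip — Paris and Sofia already connected.
Delhi—Riga (9): add — endpoints in different components.
Hanoi—Sofia (10): skip — Sofia and Hanoi already connected.
Quito—Riga (11): skip — Riga and Quito already connected.
Delhi—Quito (12): skip — Quito and Delhi already connected.
Cairo—Sofia (13): skip — Cairo and Sofia already connected.
Hanoi—Oslo (14): skip — Oslo and Hanoi already connected.
Oslo—Riga (15): skip — Oslo and Riga already connected.
Quito—Tokyo (18): add — endpoints in different components.
MST edge set: {Oslo—Quito, Cairo—Quito, Cairo—Hanoi, Delhi—Paris, Cairo—Delhi, Oslo—Sofia, Delhi—Riga, Quito—Tokyo}.
Of the listed edges, {Cairo—Quito} are in the MST → 1.

1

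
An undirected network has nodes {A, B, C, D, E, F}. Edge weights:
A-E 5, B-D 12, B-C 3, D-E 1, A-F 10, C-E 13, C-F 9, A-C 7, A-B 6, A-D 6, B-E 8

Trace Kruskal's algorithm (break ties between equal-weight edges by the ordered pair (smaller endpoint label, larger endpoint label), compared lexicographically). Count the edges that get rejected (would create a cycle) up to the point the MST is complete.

3

Sort edges by weight, then run Kruskal:
D-E (1): add. Components now {A} {B} {C} {D,E} {F}
B-C (3): add. Components now {A} {B,C} {D,E} {F}
A-E (5): add. Components now {A,D,E} {B,C} {F}
A-B (6): add. Components now {A,B,C,D,E} {F}
A-D (6): skip — A and D already connected.
A-C (7): skip — A and C already connected.
B-E (8): skip — B and E already connected.
C-F (9): add. Components now {A,B,C,D,E,F}
Edges rejected before the tree was complete: 3.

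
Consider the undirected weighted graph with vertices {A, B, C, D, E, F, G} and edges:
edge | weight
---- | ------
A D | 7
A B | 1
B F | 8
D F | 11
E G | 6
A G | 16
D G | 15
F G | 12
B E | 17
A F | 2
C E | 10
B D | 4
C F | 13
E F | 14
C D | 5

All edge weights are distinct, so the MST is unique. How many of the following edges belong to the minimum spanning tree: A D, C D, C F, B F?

1

Kruskal's algorithm — process edges by increasing weight (ties by edge label):
A B (1): add. Components now {A,B} {C} {D} {E} {F} {G}
A F (2): add. Components now {A,B,F} {C} {D} {E} {G}
B D (4): add. Components now {A,B,D,F} {C} {E} {G}
C D (5): add. Components now {A,B,C,D,F} {E} {G}
E G (6): add. Components now {A,B,C,D,F} {E,G}
A D (7): skip — A and D already connected.
B F (8): skip — B and F already connected.
C E (10): add. Components now {A,B,C,D,E,F,G}
MST edge set: {A B, A F, B D, C D, E G, C E}.
Of the listed edges, {C D} are in the MST → 1.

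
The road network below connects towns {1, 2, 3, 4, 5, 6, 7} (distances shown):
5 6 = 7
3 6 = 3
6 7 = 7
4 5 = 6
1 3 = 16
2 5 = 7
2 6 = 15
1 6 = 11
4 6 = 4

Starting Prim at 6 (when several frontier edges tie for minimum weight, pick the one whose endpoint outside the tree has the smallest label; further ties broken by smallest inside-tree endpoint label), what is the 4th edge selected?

Prim, starting at 6.
Step 1: cheapest edge leaving the tree is 3 6 (3); add 3.
Step 2: cheapest edge leaving the tree is 4 6 (4); add 4.
Step 3: cheapest edge leaving the tree is 4 5 (6); add 5.
Step 4: cheapest edge leaving the tree is 2 5 (7); add 2.
Step 5: cheapest edge leaving the tree is 6 7 (7); add 7.
Step 6: cheapest edge leaving the tree is 1 6 (11); add 1.
The 4th edge added is 2 5.

2-5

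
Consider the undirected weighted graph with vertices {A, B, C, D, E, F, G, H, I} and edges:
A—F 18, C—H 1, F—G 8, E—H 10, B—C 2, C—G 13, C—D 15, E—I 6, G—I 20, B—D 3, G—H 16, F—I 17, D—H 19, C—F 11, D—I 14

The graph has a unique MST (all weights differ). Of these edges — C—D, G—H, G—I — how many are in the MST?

0

Kruskal's algorithm — process edges by increasing weight (ties by edge label):
C—H (1): add — endpoints in different components.
B—C (2): add — endpoints in different components.
B—D (3): add — endpoints in different components.
E—I (6): add — endpoints in different components.
F—G (8): add — endpoints in different components.
E—H (10): add — endpoints in different components.
C—F (11): add — endpoints in different components.
C—G (13): skip — C and G already connected.
D—I (14): skip — D and I already connected.
C—D (15): skip — C and D already connected.
G—H (16): skip — G and H already connected.
F—I (17): skip — F and I already connected.
A—F (18): add — endpoints in different components.
MST edge set: {C—H, B—C, B—D, E—I, F—G, E—H, C—F, A—F}.
Of the listed edges, {} are in the MST → 0.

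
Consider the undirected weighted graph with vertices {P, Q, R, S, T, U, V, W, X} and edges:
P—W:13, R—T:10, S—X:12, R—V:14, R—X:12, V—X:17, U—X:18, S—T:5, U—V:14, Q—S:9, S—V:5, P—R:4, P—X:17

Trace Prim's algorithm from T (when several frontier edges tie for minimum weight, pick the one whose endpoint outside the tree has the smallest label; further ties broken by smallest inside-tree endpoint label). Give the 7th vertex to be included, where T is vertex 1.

Prim's algorithm from T:
Step 1: frontier [S—T 5, R—T 10] → take S—T (5); add S.
Step 2: frontier [S—V 5, Q—S 9, S—X 12, R—T 10] → take S—V (5); add V.
Step 3: frontier [Q—S 9, S—X 12, R—T 10, R—V 14, U—V 14, V—X 17] → take Q—S (9); add Q.
Step 4: frontier [S—X 12, R—T 10, R—V 14, U—V 14, V—X 17] → take R—T (10); add R.
Step 5: frontier [P—R 4, R—X 12, S—X 12, U—V 14, V—X 17] → take P—R (4); add P.
Step 6: frontier [P—W 13, P—X 17, R—X 12, S—X 12, U—V 14, V—X 17] → take R—X (12); add X.
Step 7: frontier [P—W 13, U—V 14, U—X 18] → take P—W (13); add W.
Step 8: frontier [U—V 14, U—X 18] → take U—V (14); add U.
Vertex order: T, S, V, Q, R, P, X, W, U. The 7th vertex is X.

X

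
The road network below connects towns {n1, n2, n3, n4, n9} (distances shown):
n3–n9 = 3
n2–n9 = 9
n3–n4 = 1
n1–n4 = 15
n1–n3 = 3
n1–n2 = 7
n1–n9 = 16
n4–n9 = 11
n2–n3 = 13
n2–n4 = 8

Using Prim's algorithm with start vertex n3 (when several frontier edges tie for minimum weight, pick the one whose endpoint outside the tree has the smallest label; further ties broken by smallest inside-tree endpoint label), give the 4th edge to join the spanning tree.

Prim's algorithm from n3:
Step 1: frontier [n3–n4 1, n1–n3 3, n3–n9 3, n2–n3 13] → take n3–n4 (1); add n4.
Step 2: frontier [n1–n3 3, n3–n9 3, n2–n3 13, n2–n4 8, n4–n9 11, n1–n4 15] → take n1–n3 (3); add n1.
Step 3: frontier [n1–n2 7, n1–n9 16, n3–n9 3, n2–n3 13, n2–n4 8, n4–n9 11] → take n3–n9 (3); add n9.
Step 4: frontier [n1–n2 7, n2–n3 13, n2–n4 8, n2–n9 9] → take n1–n2 (7); add n2.
The 4th edge added is n1–n2.

n1-n2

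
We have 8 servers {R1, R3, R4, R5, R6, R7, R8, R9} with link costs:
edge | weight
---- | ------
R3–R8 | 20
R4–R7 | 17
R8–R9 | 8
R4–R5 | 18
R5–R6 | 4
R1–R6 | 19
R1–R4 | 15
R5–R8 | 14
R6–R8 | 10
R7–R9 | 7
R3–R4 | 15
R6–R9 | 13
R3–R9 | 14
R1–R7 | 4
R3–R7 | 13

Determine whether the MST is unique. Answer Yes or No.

Kruskal's algorithm — process edges by increasing weight (ties by edge label):
R1–R7 (4): add — endpoints in different components.
R5–R6 (4): add — endpoints in different components.
R7–R9 (7): add — endpoints in different components.
R8–R9 (8): add — endpoints in different components.
R6–R8 (10): add — endpoints in different components.
R3–R7 (13): add — endpoints in different components.
R6–R9 (13): skip — R9 and R6 already connected.
R3–R9 (14): skip — R9 and R3 already connected.
R5–R8 (14): skip — R5 and R8 already connected.
R1–R4 (15): add — endpoints in different components.
Non-tree edge R3–R4 has weight 15, equal to the heaviest edge on its tree cycle — swapping gives another MST of the same weight. Not unique.

No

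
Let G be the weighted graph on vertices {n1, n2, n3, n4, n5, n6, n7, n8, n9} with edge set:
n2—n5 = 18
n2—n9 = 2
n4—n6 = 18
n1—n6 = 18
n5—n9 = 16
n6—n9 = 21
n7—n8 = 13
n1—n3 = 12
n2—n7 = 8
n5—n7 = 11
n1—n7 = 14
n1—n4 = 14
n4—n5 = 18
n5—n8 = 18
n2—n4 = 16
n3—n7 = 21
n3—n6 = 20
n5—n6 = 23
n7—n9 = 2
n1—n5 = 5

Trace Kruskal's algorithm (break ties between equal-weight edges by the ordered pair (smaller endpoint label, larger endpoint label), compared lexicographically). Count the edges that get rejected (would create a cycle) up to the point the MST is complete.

4

Sort edges by weight, then run Kruskal:
n2—n9 (2): add — endpoints in different components.
n7—n9 (2): add — endpoints in different components.
n1—n5 (5): add — endpoints in different components.
n2—n7 (8): skip — n2 and n7 already connected.
n5—n7 (11): add — endpoints in different components.
n1—n3 (12): add — endpoints in different components.
n7—n8 (13): add — endpoints in different components.
n1—n4 (14): add — endpoints in different components.
n1—n7 (14): skip — n7 and n1 already connected.
n2—n4 (16): skip — n2 and n4 already connected.
n5—n9 (16): skip — n9 and n5 already connected.
n1—n6 (18): add — endpoints in different components.
Edges rejected before the tree was complete: 4.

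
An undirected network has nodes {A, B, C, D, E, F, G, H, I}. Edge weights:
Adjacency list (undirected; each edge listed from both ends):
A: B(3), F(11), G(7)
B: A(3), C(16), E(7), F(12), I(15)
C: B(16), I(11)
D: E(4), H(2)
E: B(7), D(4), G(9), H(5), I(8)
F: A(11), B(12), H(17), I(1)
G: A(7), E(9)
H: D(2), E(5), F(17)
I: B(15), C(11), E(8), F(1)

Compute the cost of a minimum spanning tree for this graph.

43

Prim, starting at H.
Step 1: cheapest edge leaving the tree is D H (2); add D.
Step 2: cheapest edge leaving the tree is D E (4); add E.
Step 3: cheapest edge leaving the tree is B E (7); add B.
Step 4: cheapest edge leaving the tree is A B (3); add A.
Step 5: cheapest edge leaving the tree is A G (7); add G.
Step 6: cheapest edge leaving the tree is E I (8); add I.
Step 7: cheapest edge leaving the tree is F I (1); add F.
Step 8: cheapest edge leaving the tree is C I (11); add C.
MST edges: D H, D E, B E, A B, A G, E I, F I, C I; total weight 2+4+7+3+7+8+1+11 = 43.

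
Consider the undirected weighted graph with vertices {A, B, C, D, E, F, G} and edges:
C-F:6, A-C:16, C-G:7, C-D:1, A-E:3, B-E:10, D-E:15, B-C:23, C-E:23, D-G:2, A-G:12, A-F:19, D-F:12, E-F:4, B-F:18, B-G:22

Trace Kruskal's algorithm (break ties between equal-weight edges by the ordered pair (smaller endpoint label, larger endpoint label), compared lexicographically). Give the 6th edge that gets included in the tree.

B-E

Kruskal's algorithm — process edges by increasing weight (ties by edge label):
C-D (1): add. Components now {A} {B} {C,D} {E} {F} {G}
D-G (2): add. Components now {A} {B} {C,D,G} {E} {F}
A-E (3): add. Components now {A,E} {B} {C,D,G} {F}
E-F (4): add. Components now {A,E,F} {B} {C,D,G}
C-F (6): add. Components now {A,C,D,E,F,G} {B}
C-G (7): skip — C and G already connected.
B-E (10): add. Components now {A,B,C,D,E,F,G}
The 6th edge added is B-E.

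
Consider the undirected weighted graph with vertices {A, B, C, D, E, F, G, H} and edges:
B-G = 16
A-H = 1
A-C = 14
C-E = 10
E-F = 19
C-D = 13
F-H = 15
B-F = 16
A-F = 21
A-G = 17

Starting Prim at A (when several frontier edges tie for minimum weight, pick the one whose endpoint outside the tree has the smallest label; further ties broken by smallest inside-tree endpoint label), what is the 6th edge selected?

Grow the tree from A using Prim:
Step 1: cheapest edge leaving the tree is A-H (1); add H.
Step 2: cheapest edge leaving the tree is A-C (14); add C.
Step 3: cheapest edge leaving the tree is C-E (10); add E.
Step 4: cheapest edge leaving the tree is C-D (13); add D.
Step 5: cheapest edge leaving the tree is F-H (15); add F.
Step 6: cheapest edge leaving the tree is B-F (16); add B.
Step 7: cheapest edge leaving the tree is B-G (16); add G.
The 6th edge added is B-F.

B-F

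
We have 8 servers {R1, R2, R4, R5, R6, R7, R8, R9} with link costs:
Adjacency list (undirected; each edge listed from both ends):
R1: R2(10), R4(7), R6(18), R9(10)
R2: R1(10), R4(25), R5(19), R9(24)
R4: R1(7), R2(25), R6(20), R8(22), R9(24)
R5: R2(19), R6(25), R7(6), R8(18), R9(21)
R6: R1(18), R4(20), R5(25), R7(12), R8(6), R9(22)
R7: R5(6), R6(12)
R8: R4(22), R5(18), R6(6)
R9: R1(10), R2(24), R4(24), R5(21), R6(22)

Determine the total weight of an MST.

Prim's algorithm from R7:
Step 1: cheapest edge leaving the tree is R5-R7 (6); add R5.
Step 2: cheapest edge leaving the tree is R6-R7 (12); add R6.
Step 3: cheapest edge leaving the tree is R6-R8 (6); add R8.
Step 4: cheapest edge leaving the tree is R1-R6 (18); add R1.
Step 5: cheapest edge leaving the tree is R1-R4 (7); add R4.
Step 6: cheapest edge leaving the tree is R1-R2 (10); add R2.
Step 7: cheapest edge leaving the tree is R1-R9 (10); add R9.
MST edges: R5-R7, R6-R7, R6-R8, R1-R6, R1-R4, R1-R2, R1-R9; total weight 6+12+6+18+7+10+10 = 69.

69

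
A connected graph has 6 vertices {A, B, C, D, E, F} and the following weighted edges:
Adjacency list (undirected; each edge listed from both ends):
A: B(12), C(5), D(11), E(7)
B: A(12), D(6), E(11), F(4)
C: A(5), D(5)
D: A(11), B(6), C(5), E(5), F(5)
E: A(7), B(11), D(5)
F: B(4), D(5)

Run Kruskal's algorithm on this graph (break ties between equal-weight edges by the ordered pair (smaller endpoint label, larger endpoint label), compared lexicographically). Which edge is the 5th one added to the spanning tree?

Kruskal's algorithm — process edges by increasing weight (ties by edge label):
B—F (4): add — endpoints in different components.
A—C (5): add — endpoints in different components.
C—D (5): add — endpoints in different components.
D—E (5): add — endpoints in different components.
D—F (5): add — endpoints in different components.
The 5th edge added is D—F.

D-F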